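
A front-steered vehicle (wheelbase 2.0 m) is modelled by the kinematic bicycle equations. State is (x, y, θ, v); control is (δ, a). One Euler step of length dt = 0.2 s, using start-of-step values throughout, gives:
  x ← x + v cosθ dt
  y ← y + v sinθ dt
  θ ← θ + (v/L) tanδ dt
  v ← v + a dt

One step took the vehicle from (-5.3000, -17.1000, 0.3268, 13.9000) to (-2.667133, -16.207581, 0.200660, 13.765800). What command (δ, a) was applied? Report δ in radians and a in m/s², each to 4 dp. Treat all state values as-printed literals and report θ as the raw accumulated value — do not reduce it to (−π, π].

a = (v'−v)/dt = (-0.134200)/0.2 = -0.6710
Δθ = θ'−θ = -0.126140;  (v·dt/L) = 13.9000·0.2/2.0 = 1.390000
tan δ = Δθ·L/(v·dt) = -0.090748  →  δ = -0.0905

δ = -0.0905, a = -0.6710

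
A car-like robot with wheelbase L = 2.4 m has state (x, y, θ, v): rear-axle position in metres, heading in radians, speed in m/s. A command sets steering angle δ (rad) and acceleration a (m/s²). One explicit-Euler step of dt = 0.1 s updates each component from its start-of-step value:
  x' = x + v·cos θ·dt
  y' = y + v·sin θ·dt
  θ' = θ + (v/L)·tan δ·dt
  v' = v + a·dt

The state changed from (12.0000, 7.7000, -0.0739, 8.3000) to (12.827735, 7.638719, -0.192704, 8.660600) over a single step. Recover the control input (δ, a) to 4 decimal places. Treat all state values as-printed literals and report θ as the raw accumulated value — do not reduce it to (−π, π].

a = (v'−v)/dt = (0.360600)/0.1 = 3.6060
Δθ = θ'−θ = -0.118804;  (v·dt/L) = 8.3000·0.1/2.4 = 0.345833
tan δ = Δθ·L/(v·dt) = -0.343530  →  δ = -0.3309

δ = -0.3309, a = 3.6060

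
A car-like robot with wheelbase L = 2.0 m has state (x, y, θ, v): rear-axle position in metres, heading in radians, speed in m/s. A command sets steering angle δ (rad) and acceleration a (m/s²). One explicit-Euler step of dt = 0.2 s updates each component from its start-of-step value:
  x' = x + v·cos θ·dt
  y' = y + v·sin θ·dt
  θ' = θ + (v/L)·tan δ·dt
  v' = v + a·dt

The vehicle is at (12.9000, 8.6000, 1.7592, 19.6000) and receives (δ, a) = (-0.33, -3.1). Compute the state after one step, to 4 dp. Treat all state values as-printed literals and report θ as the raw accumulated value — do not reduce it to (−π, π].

(12.1658, 12.4506, 1.0879, 18.9800)

x' = 12.9000 + 19.6000·cos(1.7592)·0.2 = 12.1658
y' = 8.6000 + 19.6000·sin(1.7592)·0.2 = 12.4506
θ' = 1.7592 + (19.6000/2.0)·tan(-0.33)·0.2 = 1.0879
v' = 19.6000 − 3.1000·0.2 = 18.9800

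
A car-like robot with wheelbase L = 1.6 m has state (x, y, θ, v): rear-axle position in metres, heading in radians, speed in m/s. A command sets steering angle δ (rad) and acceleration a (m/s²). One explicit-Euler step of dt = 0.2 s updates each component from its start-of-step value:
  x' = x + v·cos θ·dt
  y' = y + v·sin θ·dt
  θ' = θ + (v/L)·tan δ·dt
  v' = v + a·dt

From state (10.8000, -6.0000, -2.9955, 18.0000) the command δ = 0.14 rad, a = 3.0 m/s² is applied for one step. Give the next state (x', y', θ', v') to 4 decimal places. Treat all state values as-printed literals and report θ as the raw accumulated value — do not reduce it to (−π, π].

(7.2383, -6.5241, -2.6784, 18.6000)

x' = 10.8000 + 18.0000·cos(-2.9955)·0.2 = 7.2383
y' = -6.0000 + 18.0000·sin(-2.9955)·0.2 = -6.5241
θ' = -2.9955 + (18.0000/1.6)·tan(0.14)·0.2 = -2.6784
v' = 18.0000 + 3.0000·0.2 = 18.6000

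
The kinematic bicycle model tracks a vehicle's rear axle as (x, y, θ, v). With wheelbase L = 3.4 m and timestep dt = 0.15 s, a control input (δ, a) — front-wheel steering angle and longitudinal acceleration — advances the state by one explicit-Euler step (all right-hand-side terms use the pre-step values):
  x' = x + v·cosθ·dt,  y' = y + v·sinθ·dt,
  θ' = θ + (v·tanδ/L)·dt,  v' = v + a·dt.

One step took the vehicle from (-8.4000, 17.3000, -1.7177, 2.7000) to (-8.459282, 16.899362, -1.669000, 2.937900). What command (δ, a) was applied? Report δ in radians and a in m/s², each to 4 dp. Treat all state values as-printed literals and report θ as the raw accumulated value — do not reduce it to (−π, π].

δ = 0.3881, a = 1.5860

a = (v'−v)/dt = (0.237900)/0.15 = 1.5860
Δθ = θ'−θ = 0.048700;  (v·dt/L) = 2.7000·0.15/3.4 = 0.119118
tan δ = Δθ·L/(v·dt) = 0.408840  →  δ = 0.3881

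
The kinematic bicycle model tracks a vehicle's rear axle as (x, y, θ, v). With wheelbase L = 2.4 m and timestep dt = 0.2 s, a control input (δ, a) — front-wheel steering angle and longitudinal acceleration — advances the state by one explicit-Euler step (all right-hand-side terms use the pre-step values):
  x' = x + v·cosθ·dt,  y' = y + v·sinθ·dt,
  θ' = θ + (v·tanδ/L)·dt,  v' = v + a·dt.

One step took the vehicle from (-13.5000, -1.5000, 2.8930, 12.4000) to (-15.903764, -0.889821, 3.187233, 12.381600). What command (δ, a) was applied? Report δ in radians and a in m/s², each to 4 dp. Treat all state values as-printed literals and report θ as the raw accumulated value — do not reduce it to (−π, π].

a = (v'−v)/dt = (-0.018400)/0.2 = -0.0920
Δθ = θ'−θ = 0.294233;  (v·dt/L) = 12.4000·0.2/2.4 = 1.033333
tan δ = Δθ·L/(v·dt) = 0.284742  →  δ = 0.2774

δ = 0.2774, a = -0.0920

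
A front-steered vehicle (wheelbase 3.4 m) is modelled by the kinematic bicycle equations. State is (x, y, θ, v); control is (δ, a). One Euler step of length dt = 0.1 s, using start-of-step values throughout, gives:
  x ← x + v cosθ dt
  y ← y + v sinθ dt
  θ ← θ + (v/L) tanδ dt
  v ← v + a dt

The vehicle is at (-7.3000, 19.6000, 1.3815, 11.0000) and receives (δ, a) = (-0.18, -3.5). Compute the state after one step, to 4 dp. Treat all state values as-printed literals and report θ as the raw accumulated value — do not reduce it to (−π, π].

(-7.0930, 20.6804, 1.3226, 10.6500)

x' = -7.3000 + 11.0000·cos(1.3815)·0.1 = -7.0930
y' = 19.6000 + 11.0000·sin(1.3815)·0.1 = 20.6804
θ' = 1.3815 + (11.0000/3.4)·tan(-0.18)·0.1 = 1.3226
v' = 11.0000 − 3.5000·0.1 = 10.6500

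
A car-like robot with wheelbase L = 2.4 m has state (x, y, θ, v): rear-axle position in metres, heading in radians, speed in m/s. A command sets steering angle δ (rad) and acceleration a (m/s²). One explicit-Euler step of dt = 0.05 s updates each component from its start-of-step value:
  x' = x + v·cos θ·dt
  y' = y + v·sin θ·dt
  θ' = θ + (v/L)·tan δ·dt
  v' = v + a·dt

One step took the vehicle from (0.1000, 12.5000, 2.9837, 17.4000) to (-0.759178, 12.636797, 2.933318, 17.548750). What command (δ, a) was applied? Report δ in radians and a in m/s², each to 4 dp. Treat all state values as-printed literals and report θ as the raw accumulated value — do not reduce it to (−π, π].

a = (v'−v)/dt = (0.148750)/0.05 = 2.9750
Δθ = θ'−θ = -0.050382;  (v·dt/L) = 17.4000·0.05/2.4 = 0.362500
tan δ = Δθ·L/(v·dt) = -0.138985  →  δ = -0.1381

δ = -0.1381, a = 2.9750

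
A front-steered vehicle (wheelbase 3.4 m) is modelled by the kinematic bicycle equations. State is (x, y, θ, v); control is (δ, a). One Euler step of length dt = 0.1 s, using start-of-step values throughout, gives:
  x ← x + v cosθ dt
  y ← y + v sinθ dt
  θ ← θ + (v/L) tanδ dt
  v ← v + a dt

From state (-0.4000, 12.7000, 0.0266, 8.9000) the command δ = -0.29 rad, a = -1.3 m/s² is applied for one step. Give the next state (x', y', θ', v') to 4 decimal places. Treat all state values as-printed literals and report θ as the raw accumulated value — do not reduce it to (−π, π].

(0.4897, 12.7237, -0.0515, 8.7700)

x' = -0.4000 + 8.9000·cos(0.0266)·0.1 = 0.4897
y' = 12.7000 + 8.9000·sin(0.0266)·0.1 = 12.7237
θ' = 0.0266 + (8.9000/3.4)·tan(-0.29)·0.1 = -0.0515
v' = 8.9000 − 1.3000·0.1 = 8.7700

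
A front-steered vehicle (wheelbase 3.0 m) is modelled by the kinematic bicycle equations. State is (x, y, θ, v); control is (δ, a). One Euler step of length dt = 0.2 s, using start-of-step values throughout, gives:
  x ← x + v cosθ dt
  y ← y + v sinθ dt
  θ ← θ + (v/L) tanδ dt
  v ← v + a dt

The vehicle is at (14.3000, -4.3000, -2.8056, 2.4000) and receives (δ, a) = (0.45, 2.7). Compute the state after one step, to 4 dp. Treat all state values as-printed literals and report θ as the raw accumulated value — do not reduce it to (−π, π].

x' = 14.3000 + 2.4000·cos(-2.8056)·0.2 = 13.8468
y' = -4.3000 + 2.4000·sin(-2.8056)·0.2 = -4.4583
θ' = -2.8056 + (2.4000/3.0)·tan(0.45)·0.2 = -2.7283
v' = 2.4000 + 2.7000·0.2 = 2.9400

(13.8468, -4.4583, -2.7283, 2.9400)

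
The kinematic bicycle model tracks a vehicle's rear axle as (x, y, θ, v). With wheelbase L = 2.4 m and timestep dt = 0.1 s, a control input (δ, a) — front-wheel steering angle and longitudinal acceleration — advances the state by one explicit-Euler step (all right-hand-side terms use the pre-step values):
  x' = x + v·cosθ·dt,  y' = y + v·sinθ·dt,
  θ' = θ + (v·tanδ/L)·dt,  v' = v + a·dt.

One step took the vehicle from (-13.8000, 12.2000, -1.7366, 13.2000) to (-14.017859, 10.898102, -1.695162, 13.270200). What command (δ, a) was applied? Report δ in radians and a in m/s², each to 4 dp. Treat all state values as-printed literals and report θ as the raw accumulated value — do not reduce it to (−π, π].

a = (v'−v)/dt = (0.070200)/0.1 = 0.7020
Δθ = θ'−θ = 0.041438;  (v·dt/L) = 13.2000·0.1/2.4 = 0.550000
tan δ = Δθ·L/(v·dt) = 0.075342  →  δ = 0.0752

δ = 0.0752, a = 0.7020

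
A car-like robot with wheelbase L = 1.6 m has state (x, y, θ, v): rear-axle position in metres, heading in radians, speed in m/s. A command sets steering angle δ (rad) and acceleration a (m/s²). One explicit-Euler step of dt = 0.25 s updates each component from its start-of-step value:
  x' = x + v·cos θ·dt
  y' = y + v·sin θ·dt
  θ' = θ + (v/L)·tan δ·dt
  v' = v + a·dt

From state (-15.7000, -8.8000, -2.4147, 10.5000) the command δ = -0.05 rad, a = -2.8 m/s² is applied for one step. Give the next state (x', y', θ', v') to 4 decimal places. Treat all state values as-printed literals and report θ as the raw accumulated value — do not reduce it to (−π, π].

(-17.6615, -10.5444, -2.4968, 9.8000)

x' = -15.7000 + 10.5000·cos(-2.4147)·0.25 = -17.6615
y' = -8.8000 + 10.5000·sin(-2.4147)·0.25 = -10.5444
θ' = -2.4147 + (10.5000/1.6)·tan(-0.05)·0.25 = -2.4968
v' = 10.5000 − 2.8000·0.25 = 9.8000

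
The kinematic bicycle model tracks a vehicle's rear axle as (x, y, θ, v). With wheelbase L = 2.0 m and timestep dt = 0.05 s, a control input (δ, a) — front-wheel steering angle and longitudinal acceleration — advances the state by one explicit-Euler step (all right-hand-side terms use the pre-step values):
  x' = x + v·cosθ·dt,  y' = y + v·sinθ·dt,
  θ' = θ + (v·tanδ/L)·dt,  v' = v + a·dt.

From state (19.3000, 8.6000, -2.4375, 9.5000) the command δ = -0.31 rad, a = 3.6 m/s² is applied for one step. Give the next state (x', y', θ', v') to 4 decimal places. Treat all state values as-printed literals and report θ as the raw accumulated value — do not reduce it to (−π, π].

x' = 19.3000 + 9.5000·cos(-2.4375)·0.05 = 18.9380
y' = 8.6000 + 9.5000·sin(-2.4375)·0.05 = 8.2925
θ' = -2.4375 + (9.5000/2.0)·tan(-0.31)·0.05 = -2.5136
v' = 9.5000 + 3.6000·0.05 = 9.6800

(18.9380, 8.2925, -2.5136, 9.6800)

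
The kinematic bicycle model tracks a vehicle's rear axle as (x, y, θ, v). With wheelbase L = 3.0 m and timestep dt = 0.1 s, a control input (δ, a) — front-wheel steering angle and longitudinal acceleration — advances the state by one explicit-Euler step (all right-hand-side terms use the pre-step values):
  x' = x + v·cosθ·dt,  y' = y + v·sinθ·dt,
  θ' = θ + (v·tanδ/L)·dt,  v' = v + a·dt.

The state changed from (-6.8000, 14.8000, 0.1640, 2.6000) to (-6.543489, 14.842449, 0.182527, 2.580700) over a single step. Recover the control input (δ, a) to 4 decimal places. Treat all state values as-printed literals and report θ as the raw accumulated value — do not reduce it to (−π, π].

δ = 0.2106, a = -0.1930

a = (v'−v)/dt = (-0.019300)/0.1 = -0.1930
Δθ = θ'−θ = 0.018527;  (v·dt/L) = 2.6000·0.1/3.0 = 0.086667
tan δ = Δθ·L/(v·dt) = 0.213773  →  δ = 0.2106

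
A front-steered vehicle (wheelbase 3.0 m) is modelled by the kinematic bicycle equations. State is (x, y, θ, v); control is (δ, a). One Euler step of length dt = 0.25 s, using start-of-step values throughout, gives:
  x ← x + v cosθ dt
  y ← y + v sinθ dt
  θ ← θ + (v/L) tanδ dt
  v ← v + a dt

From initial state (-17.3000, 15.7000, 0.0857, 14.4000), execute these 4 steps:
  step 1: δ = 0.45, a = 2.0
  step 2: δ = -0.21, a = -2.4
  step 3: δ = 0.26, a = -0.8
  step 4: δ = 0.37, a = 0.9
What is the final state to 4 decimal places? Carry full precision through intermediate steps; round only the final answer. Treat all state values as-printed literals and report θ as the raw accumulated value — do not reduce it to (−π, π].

(-4.8356, 22.0206, 1.1735, 14.3250)

after step 1 (δ=0.45, a=2.0): (-13.713212, 16.008142, 0.665366, 14.900000)
after step 2 (δ=-0.21, a=-2.4): (-10.782789, 18.307761, 0.400714, 14.300000)
after step 3 (δ=0.26, a=-0.8): (-7.490991, 19.702283, 0.717723, 14.100000)
after step 4 (δ=0.37, a=0.9): (-4.835590, 22.020574, 1.173462, 14.325000)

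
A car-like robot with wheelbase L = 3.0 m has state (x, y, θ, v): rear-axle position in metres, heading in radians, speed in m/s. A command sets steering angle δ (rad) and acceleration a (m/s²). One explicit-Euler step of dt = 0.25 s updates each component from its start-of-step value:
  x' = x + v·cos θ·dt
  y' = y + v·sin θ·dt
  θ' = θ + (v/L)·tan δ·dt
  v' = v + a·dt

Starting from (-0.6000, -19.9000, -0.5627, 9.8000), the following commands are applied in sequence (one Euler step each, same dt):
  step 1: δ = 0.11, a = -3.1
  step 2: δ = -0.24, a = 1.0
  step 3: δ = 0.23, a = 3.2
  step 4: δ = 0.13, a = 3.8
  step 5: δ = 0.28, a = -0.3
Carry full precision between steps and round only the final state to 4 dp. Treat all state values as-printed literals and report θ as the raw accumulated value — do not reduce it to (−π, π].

after step 1 (δ=0.11, a=-3.1): (1.472254, -21.207006, -0.472503, 9.025000)
after step 2 (δ=-0.24, a=1.0): (3.481291, -22.233862, -0.656550, 9.275000)
after step 3 (δ=0.23, a=3.2): (5.317980, -23.649198, -0.475577, 10.075000)
after step 4 (δ=0.13, a=3.8): (7.557221, -24.802411, -0.365812, 11.025000)
after step 5 (δ=0.28, a=-0.3): (10.131100, -25.788342, -0.101621, 10.950000)

(10.1311, -25.7883, -0.1016, 10.9500)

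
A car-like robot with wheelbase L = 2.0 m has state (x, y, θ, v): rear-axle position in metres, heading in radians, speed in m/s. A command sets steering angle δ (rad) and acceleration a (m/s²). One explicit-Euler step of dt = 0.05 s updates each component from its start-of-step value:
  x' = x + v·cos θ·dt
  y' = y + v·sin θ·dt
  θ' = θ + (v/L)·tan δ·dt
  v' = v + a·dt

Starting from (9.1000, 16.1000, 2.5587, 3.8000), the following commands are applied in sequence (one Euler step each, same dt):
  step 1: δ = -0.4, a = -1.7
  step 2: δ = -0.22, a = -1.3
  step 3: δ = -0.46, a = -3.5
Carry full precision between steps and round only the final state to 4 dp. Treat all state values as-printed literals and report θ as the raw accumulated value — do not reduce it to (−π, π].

after step 1 (δ=-0.4, a=-1.7): (8.941374, 16.204584, 2.518535, 3.715000)
after step 2 (δ=-0.22, a=-1.3): (8.790527, 16.312973, 2.497766, 3.650000)
after step 3 (δ=-0.46, a=-3.5): (8.644562, 16.422520, 2.452556, 3.475000)

(8.6446, 16.4225, 2.4526, 3.4750)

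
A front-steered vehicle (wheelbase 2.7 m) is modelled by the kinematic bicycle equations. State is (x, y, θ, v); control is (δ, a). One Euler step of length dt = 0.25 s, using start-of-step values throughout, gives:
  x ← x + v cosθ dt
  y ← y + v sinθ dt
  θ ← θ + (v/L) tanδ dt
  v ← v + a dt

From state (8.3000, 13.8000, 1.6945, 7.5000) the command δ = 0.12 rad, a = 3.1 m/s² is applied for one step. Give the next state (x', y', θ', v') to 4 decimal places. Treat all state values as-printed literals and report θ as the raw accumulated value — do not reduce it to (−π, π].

x' = 8.3000 + 7.5000·cos(1.6945)·0.25 = 8.0686
y' = 13.8000 + 7.5000·sin(1.6945)·0.25 = 15.6607
θ' = 1.6945 + (7.5000/2.7)·tan(0.12)·0.25 = 1.7782
v' = 7.5000 + 3.1000·0.25 = 8.2750

(8.0686, 15.6607, 1.7782, 8.2750)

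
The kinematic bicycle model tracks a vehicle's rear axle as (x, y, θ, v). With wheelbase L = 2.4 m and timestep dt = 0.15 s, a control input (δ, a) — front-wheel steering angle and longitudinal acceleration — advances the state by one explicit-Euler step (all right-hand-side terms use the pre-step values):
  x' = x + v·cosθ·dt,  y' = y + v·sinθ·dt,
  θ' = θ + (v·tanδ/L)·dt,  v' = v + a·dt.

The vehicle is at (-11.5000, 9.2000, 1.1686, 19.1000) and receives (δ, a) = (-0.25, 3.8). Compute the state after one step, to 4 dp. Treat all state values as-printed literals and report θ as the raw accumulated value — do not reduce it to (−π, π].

(-10.3785, 11.8364, 0.8638, 19.6700)

x' = -11.5000 + 19.1000·cos(1.1686)·0.15 = -10.3785
y' = 9.2000 + 19.1000·sin(1.1686)·0.15 = 11.8364
θ' = 1.1686 + (19.1000/2.4)·tan(-0.25)·0.15 = 0.8638
v' = 19.1000 + 3.8000·0.15 = 19.6700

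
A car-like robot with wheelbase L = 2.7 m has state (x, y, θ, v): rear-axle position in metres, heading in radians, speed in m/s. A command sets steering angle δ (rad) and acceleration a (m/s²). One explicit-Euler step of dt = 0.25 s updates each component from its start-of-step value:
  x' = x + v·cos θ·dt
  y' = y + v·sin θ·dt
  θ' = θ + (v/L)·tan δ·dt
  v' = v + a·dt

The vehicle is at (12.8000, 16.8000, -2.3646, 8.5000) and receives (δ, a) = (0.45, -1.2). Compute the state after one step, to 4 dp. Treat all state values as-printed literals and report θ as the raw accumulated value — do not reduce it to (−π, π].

x' = 12.8000 + 8.5000·cos(-2.3646)·0.25 = 11.2848
y' = 16.8000 + 8.5000·sin(-2.3646)·0.25 = 15.3101
θ' = -2.3646 + (8.5000/2.7)·tan(0.45)·0.25 = -1.9844
v' = 8.5000 − 1.2000·0.25 = 8.2000

(11.2848, 15.3101, -1.9844, 8.2000)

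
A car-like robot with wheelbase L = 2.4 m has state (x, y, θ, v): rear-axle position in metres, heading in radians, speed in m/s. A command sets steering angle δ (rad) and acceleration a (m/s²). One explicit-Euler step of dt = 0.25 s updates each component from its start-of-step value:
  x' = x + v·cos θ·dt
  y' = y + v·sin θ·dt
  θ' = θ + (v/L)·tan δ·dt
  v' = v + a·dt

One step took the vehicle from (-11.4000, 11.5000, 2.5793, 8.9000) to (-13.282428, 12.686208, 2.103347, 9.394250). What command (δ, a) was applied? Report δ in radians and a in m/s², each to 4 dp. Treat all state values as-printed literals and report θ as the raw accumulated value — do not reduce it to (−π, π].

δ = -0.4743, a = 1.9770

a = (v'−v)/dt = (0.494250)/0.25 = 1.9770
Δθ = θ'−θ = -0.475953;  (v·dt/L) = 8.9000·0.25/2.4 = 0.927083
tan δ = Δθ·L/(v·dt) = -0.513388  →  δ = -0.4743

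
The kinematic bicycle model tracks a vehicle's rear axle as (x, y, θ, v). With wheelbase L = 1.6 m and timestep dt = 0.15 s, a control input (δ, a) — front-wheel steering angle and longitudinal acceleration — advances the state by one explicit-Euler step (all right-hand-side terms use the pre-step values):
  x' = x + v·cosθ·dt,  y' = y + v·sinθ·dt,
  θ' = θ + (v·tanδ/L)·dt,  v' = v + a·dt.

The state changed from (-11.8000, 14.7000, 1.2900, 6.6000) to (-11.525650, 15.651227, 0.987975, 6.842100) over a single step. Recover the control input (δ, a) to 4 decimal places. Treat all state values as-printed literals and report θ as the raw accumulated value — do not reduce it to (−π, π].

δ = -0.4541, a = 1.6140

a = (v'−v)/dt = (0.242100)/0.15 = 1.6140
Δθ = θ'−θ = -0.302025;  (v·dt/L) = 6.6000·0.15/1.6 = 0.618750
tan δ = Δθ·L/(v·dt) = -0.488121  →  δ = -0.4541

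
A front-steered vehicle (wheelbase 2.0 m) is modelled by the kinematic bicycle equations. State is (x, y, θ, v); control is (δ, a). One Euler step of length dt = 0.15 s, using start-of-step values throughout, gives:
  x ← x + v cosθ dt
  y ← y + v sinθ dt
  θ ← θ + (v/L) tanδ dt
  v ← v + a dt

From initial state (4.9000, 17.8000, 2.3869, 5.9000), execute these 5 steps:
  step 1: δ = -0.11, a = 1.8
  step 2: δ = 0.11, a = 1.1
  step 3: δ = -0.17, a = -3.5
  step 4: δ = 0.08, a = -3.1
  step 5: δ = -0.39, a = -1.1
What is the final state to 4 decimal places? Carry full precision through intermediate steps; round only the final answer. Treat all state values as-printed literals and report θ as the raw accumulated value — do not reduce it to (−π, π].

(1.7745, 20.9420, 2.1777, 5.1800)

after step 1 (δ=-0.11, a=1.8): (4.255293, 18.406282, 2.338028, 6.170000)
after step 2 (δ=0.11, a=1.1): (3.612862, 19.072490, 2.389137, 6.335000)
after step 3 (δ=-0.17, a=-3.5): (2.919168, 19.721923, 2.307578, 5.810000)
after step 4 (δ=0.08, a=-3.1): (2.333600, 20.367386, 2.342513, 5.345000)
after step 5 (δ=-0.39, a=-1.1): (1.774487, 20.942012, 2.177731, 5.180000)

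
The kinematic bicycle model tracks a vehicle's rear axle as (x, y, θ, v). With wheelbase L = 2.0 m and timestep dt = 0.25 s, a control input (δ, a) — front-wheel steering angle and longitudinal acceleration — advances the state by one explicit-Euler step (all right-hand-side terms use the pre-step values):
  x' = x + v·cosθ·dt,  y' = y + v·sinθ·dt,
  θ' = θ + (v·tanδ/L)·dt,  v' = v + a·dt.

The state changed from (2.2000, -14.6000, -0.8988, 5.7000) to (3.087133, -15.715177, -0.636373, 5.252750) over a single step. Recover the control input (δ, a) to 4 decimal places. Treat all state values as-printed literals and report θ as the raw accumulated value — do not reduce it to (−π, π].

a = (v'−v)/dt = (-0.447250)/0.25 = -1.7890
Δθ = θ'−θ = 0.262427;  (v·dt/L) = 5.7000·0.25/2.0 = 0.712500
tan δ = Δθ·L/(v·dt) = 0.368319  →  δ = 0.3529

δ = 0.3529, a = -1.7890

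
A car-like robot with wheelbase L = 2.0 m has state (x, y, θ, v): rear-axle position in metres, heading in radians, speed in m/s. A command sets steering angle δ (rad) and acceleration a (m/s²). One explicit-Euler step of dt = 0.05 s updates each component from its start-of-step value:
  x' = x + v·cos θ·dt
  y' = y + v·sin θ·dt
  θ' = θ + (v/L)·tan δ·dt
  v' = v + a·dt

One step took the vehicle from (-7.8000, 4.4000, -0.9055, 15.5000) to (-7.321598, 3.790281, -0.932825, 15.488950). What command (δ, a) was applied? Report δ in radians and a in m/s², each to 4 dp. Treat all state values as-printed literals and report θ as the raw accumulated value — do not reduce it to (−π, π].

a = (v'−v)/dt = (-0.011050)/0.05 = -0.2210
Δθ = θ'−θ = -0.027325;  (v·dt/L) = 15.5000·0.05/2.0 = 0.387500
tan δ = Δθ·L/(v·dt) = -0.070516  →  δ = -0.0704

δ = -0.0704, a = -0.2210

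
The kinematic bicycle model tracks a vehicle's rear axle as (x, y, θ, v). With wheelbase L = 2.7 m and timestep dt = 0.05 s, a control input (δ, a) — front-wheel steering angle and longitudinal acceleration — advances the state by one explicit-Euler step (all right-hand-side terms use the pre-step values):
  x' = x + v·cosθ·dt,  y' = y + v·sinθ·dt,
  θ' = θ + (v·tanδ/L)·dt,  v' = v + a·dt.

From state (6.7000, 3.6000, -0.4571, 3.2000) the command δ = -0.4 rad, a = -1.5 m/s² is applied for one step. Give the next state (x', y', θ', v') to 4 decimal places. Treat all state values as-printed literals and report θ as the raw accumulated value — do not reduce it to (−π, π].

x' = 6.7000 + 3.2000·cos(-0.4571)·0.05 = 6.8436
y' = 3.6000 + 3.2000·sin(-0.4571)·0.05 = 3.5294
θ' = -0.4571 + (3.2000/2.7)·tan(-0.4)·0.05 = -0.4822
v' = 3.2000 − 1.5000·0.05 = 3.1250

(6.8436, 3.5294, -0.4822, 3.1250)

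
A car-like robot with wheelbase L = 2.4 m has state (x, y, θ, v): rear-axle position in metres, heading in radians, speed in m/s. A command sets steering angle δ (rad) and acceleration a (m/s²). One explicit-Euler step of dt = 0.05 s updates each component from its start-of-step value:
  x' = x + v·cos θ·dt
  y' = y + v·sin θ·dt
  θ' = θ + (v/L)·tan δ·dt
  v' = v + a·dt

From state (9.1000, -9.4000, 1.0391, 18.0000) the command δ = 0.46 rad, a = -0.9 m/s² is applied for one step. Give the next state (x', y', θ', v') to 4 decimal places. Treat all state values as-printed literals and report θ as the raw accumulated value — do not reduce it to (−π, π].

(9.5563, -8.6242, 1.2249, 17.9550)

x' = 9.1000 + 18.0000·cos(1.0391)·0.05 = 9.5563
y' = -9.4000 + 18.0000·sin(1.0391)·0.05 = -8.6242
θ' = 1.0391 + (18.0000/2.4)·tan(0.46)·0.05 = 1.2249
v' = 18.0000 − 0.9000·0.05 = 17.9550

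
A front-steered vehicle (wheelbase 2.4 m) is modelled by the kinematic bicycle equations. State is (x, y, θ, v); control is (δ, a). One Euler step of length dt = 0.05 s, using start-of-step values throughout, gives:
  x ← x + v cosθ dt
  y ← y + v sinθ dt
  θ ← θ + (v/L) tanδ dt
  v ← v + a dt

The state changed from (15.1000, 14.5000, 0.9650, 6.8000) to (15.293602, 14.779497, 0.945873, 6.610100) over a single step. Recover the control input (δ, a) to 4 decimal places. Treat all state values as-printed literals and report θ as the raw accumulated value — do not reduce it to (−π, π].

a = (v'−v)/dt = (-0.189900)/0.05 = -3.7980
Δθ = θ'−θ = -0.019127;  (v·dt/L) = 6.8000·0.05/2.4 = 0.141667
tan δ = Δθ·L/(v·dt) = -0.135014  →  δ = -0.1342

δ = -0.1342, a = -3.7980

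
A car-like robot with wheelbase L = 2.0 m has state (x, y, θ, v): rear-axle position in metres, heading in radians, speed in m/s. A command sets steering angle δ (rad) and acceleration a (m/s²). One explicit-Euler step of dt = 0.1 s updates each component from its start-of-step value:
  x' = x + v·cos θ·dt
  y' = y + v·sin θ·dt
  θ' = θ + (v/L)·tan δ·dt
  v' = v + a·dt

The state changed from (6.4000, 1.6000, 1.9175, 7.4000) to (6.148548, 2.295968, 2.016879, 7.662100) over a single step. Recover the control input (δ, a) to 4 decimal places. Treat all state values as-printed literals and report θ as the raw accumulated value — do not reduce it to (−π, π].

a = (v'−v)/dt = (0.262100)/0.1 = 2.6210
Δθ = θ'−θ = 0.099379;  (v·dt/L) = 7.4000·0.1/2.0 = 0.370000
tan δ = Δθ·L/(v·dt) = 0.268592  →  δ = 0.2624

δ = 0.2624, a = 2.6210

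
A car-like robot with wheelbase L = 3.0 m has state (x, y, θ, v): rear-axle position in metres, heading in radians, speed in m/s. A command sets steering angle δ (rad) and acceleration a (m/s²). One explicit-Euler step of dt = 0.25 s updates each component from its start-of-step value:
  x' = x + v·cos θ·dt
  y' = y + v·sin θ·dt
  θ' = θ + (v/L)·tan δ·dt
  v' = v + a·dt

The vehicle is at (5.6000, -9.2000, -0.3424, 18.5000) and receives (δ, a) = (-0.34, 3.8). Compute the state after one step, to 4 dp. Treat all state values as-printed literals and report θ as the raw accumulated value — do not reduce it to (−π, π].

x' = 5.6000 + 18.5000·cos(-0.3424)·0.25 = 9.9565
y' = -9.2000 + 18.5000·sin(-0.3424)·0.25 = -10.7528
θ' = -0.3424 + (18.5000/3.0)·tan(-0.34)·0.25 = -0.8877
v' = 18.5000 + 3.8000·0.25 = 19.4500

(9.9565, -10.7528, -0.8877, 19.4500)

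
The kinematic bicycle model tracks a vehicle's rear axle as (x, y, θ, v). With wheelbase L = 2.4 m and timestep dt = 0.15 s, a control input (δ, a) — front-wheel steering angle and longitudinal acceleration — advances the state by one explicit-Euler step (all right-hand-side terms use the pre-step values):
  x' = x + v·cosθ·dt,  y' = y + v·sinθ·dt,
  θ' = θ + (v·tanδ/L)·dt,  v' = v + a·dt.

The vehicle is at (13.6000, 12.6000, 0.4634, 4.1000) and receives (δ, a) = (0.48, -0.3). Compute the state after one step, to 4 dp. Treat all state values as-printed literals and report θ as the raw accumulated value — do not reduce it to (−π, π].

(14.1501, 12.8749, 0.5968, 4.0550)

x' = 13.6000 + 4.1000·cos(0.4634)·0.15 = 14.1501
y' = 12.6000 + 4.1000·sin(0.4634)·0.15 = 12.8749
θ' = 0.4634 + (4.1000/2.4)·tan(0.48)·0.15 = 0.5968
v' = 4.1000 − 0.3000·0.15 = 4.0550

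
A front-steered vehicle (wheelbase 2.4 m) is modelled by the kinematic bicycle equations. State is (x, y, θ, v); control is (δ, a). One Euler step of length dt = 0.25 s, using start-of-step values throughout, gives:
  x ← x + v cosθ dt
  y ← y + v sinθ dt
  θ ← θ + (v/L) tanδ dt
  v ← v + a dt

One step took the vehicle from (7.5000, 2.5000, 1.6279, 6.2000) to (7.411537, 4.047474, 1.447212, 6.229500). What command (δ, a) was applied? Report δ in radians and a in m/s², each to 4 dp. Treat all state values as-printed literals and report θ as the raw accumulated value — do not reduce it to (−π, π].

a = (v'−v)/dt = (0.029500)/0.25 = 0.1180
Δθ = θ'−θ = -0.180688;  (v·dt/L) = 6.2000·0.25/2.4 = 0.645833
tan δ = Δθ·L/(v·dt) = -0.279775  →  δ = -0.2728

δ = -0.2728, a = 0.1180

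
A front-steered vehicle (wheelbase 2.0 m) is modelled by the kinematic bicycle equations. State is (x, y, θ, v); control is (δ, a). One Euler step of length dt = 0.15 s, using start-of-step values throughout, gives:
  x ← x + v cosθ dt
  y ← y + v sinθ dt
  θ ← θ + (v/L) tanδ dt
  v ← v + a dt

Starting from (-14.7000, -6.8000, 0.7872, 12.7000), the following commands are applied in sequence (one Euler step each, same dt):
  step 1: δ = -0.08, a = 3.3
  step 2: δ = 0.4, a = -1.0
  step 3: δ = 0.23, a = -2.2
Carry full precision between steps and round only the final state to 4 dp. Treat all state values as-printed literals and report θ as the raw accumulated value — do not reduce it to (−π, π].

after step 1 (δ=-0.08, a=3.3): (-13.355391, -5.450537, 0.710837, 13.195000)
after step 2 (δ=0.4, a=-1.0): (-11.855484, -4.159139, 1.129244, 13.045000)
after step 3 (δ=0.23, a=-2.2): (-11.019279, -2.390062, 1.358324, 12.715000)

(-11.0193, -2.3901, 1.3583, 12.7150)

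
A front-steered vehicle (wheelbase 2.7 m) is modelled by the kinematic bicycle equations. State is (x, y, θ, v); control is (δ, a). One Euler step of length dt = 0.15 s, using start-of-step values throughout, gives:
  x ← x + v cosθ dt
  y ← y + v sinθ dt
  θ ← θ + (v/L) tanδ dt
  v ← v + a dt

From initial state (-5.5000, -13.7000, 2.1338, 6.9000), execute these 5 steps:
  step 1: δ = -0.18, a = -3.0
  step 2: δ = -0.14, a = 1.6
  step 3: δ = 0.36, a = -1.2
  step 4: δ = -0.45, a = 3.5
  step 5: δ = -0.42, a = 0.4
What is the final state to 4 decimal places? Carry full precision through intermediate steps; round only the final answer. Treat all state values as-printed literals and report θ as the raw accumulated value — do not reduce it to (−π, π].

(-7.8964, -9.2818, 1.8042, 7.0950)

after step 1 (δ=-0.18, a=-3.0): (-6.052409, -12.824746, 2.064045, 6.450000)
after step 2 (δ=-0.14, a=1.6): (-6.510511, -11.972573, 2.013548, 6.690000)
after step 3 (δ=0.36, a=-1.2): (-6.940438, -11.065834, 2.153444, 6.510000)
after step 4 (δ=-0.45, a=3.5): (-7.477744, -10.250448, 1.978739, 7.035000)
after step 5 (δ=-0.42, a=0.4): (-7.896385, -9.281794, 1.804204, 7.095000)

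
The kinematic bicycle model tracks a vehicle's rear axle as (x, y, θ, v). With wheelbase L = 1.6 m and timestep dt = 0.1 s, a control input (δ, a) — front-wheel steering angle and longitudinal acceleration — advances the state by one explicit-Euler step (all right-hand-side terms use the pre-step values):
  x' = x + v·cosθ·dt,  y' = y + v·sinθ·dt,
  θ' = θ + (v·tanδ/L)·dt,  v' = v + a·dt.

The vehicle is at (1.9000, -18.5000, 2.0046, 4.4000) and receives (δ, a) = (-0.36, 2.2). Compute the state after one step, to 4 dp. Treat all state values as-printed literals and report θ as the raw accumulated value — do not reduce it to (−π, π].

(1.7151, -18.1008, 1.9011, 4.6200)

x' = 1.9000 + 4.4000·cos(2.0046)·0.1 = 1.7151
y' = -18.5000 + 4.4000·sin(2.0046)·0.1 = -18.1008
θ' = 2.0046 + (4.4000/1.6)·tan(-0.36)·0.1 = 1.9011
v' = 4.4000 + 2.2000·0.1 = 4.6200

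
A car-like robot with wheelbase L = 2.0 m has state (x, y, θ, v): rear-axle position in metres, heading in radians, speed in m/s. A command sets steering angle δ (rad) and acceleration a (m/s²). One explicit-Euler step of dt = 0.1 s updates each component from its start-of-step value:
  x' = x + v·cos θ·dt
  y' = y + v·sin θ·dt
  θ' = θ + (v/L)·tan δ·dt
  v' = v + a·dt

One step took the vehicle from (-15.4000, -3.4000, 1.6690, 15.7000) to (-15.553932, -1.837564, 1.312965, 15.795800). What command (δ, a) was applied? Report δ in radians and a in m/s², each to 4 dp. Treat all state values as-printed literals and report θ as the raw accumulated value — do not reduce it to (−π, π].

δ = -0.4258, a = 0.9580

a = (v'−v)/dt = (0.095800)/0.1 = 0.9580
Δθ = θ'−θ = -0.356035;  (v·dt/L) = 15.7000·0.1/2.0 = 0.785000
tan δ = Δθ·L/(v·dt) = -0.453548  →  δ = -0.4258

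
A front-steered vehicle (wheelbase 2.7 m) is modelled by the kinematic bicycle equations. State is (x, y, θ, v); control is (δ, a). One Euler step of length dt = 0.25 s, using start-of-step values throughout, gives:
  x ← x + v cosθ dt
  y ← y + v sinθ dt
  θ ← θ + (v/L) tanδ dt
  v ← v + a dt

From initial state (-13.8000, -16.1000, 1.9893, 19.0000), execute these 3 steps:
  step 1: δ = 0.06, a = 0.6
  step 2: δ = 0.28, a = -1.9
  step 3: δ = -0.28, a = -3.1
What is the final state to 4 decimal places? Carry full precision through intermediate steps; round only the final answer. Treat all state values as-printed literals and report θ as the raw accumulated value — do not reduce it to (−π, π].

after step 1 (δ=0.06, a=0.6): (-15.730370, -11.759934, 2.094982, 19.150000)
after step 2 (δ=0.28, a=-1.9): (-18.126555, -7.615244, 2.604859, 18.675000)
after step 3 (δ=-0.28, a=-3.1): (-22.138801, -5.227964, 2.107629, 17.900000)

(-22.1388, -5.2280, 2.1076, 17.9000)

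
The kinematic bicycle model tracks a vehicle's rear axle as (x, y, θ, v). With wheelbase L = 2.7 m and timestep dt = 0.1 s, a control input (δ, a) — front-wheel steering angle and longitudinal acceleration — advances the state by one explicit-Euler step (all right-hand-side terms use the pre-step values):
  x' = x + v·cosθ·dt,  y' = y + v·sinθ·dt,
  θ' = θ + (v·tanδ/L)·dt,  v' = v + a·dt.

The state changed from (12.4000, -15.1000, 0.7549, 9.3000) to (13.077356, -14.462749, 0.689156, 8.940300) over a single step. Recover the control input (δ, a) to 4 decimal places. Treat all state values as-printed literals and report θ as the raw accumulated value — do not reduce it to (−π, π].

a = (v'−v)/dt = (-0.359700)/0.1 = -3.5970
Δθ = θ'−θ = -0.065744;  (v·dt/L) = 9.3000·0.1/2.7 = 0.344444
tan δ = Δθ·L/(v·dt) = -0.190870  →  δ = -0.1886

δ = -0.1886, a = -3.5970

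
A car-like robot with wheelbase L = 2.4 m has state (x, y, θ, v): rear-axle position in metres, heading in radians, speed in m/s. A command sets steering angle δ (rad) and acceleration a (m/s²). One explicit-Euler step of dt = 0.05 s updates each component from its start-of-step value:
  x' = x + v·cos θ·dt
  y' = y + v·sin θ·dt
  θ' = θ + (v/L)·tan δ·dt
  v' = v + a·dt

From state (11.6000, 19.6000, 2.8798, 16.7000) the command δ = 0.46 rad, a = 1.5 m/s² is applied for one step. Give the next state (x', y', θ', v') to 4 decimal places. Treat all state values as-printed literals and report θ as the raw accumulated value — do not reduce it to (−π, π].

(10.7935, 19.8161, 3.0522, 16.7750)

x' = 11.6000 + 16.7000·cos(2.8798)·0.05 = 10.7935
y' = 19.6000 + 16.7000·sin(2.8798)·0.05 = 19.8161
θ' = 2.8798 + (16.7000/2.4)·tan(0.46)·0.05 = 3.0522
v' = 16.7000 + 1.5000·0.05 = 16.7750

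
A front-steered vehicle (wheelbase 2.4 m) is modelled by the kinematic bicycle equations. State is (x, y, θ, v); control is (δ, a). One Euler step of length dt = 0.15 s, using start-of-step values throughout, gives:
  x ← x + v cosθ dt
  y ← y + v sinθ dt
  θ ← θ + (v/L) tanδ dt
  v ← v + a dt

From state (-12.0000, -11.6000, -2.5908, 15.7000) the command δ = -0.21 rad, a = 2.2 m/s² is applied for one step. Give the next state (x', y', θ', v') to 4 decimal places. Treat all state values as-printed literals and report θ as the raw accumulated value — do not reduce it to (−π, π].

x' = -12.0000 + 15.7000·cos(-2.5908)·0.15 = -14.0067
y' = -11.6000 + 15.7000·sin(-2.5908)·0.15 = -12.8325
θ' = -2.5908 + (15.7000/2.4)·tan(-0.21)·0.15 = -2.7999
v' = 15.7000 + 2.2000·0.15 = 16.0300

(-14.0067, -12.8325, -2.7999, 16.0300)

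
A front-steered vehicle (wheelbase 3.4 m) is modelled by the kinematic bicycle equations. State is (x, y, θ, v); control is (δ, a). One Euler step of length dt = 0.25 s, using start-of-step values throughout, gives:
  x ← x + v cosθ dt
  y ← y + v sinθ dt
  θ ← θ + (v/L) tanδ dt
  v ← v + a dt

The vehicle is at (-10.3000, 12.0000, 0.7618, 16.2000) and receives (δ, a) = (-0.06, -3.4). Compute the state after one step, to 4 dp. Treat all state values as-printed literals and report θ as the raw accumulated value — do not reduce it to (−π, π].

(-7.3694, 14.7954, 0.6902, 15.3500)

x' = -10.3000 + 16.2000·cos(0.7618)·0.25 = -7.3694
y' = 12.0000 + 16.2000·sin(0.7618)·0.25 = 14.7954
θ' = 0.7618 + (16.2000/3.4)·tan(-0.06)·0.25 = 0.6902
v' = 16.2000 − 3.4000·0.25 = 15.3500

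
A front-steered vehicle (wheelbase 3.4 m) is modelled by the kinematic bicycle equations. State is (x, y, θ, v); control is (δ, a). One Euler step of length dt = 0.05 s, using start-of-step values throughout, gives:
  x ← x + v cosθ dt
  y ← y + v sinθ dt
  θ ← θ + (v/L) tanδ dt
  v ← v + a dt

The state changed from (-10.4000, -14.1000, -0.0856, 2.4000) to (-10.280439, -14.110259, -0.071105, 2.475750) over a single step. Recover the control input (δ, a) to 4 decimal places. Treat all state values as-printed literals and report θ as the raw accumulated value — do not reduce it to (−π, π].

δ = 0.3897, a = 1.5150

a = (v'−v)/dt = (0.075750)/0.05 = 1.5150
Δθ = θ'−θ = 0.014495;  (v·dt/L) = 2.4000·0.05/3.4 = 0.035294
tan δ = Δθ·L/(v·dt) = 0.410692  →  δ = 0.3897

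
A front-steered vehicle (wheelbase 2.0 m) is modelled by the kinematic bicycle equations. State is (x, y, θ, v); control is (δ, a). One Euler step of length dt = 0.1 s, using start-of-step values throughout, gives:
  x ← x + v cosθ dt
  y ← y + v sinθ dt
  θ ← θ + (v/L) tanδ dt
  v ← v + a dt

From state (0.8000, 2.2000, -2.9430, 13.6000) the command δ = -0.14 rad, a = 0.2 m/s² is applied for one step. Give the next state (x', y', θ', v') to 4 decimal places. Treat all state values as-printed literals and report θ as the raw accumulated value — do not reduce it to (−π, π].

x' = 0.8000 + 13.6000·cos(-2.9430)·0.1 = -0.5333
y' = 2.2000 + 13.6000·sin(-2.9430)·0.1 = 1.9317
θ' = -2.9430 + (13.6000/2.0)·tan(-0.14)·0.1 = -3.0388
v' = 13.6000 + 0.2000·0.1 = 13.6200

(-0.5333, 1.9317, -3.0388, 13.6200)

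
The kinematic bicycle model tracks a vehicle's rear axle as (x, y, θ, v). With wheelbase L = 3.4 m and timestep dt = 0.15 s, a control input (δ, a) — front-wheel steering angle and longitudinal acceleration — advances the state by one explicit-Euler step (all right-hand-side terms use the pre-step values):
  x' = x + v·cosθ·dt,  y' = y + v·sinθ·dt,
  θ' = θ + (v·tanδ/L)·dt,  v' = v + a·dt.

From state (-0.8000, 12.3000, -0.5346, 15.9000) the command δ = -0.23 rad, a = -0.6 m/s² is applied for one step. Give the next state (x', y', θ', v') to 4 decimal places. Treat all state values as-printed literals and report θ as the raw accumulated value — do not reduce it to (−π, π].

(1.2522, 11.0848, -0.6988, 15.8100)

x' = -0.8000 + 15.9000·cos(-0.5346)·0.15 = 1.2522
y' = 12.3000 + 15.9000·sin(-0.5346)·0.15 = 11.0848
θ' = -0.5346 + (15.9000/3.4)·tan(-0.23)·0.15 = -0.6988
v' = 15.9000 − 0.6000·0.15 = 15.8100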